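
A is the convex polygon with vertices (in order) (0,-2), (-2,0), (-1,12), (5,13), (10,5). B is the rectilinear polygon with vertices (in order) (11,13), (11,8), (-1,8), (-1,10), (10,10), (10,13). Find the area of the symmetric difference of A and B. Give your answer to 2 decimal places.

|A| = 113, |B| = 27, |A∩B| = 17.
|A △ B| = |A| + |B| − 2·|A∩B| = 113 + 27 − 34 = 106.00.

106.00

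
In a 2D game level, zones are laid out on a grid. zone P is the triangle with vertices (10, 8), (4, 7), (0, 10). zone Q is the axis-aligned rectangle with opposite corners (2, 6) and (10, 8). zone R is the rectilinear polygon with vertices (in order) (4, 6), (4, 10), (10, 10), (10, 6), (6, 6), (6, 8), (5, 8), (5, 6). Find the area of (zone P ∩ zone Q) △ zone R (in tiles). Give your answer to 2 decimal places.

21.17

|zone P ∩ zone Q| = 3.6667.
|(zone P ∩ zone Q) ∩ zone R| = 2.25.
|(zone P ∩ zone Q) △ zone R| = 3.6667 + 22 − 4.5 = 21.17.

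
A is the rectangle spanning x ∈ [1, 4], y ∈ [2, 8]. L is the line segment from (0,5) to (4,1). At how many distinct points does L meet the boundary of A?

The segment meets the boundary at (3,2), (1,4).

2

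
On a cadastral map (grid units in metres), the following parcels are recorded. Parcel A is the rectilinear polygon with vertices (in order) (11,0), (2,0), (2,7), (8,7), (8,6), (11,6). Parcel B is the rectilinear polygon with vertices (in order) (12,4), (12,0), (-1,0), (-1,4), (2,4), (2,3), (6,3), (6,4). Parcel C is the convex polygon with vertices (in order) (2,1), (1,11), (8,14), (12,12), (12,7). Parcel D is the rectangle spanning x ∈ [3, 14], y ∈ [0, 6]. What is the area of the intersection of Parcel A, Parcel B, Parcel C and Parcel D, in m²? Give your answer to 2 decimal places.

1.93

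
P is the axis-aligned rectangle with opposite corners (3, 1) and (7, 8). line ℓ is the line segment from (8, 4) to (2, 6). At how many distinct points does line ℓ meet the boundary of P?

The segment meets the boundary at (3,5.667), (7,4.333).

2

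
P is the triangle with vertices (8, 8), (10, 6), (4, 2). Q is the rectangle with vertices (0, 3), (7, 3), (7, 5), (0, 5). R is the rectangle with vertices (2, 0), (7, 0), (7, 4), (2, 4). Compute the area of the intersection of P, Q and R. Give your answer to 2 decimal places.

The intersection is the polygon with vertices (4.667,3), (5.333,4), (7,4), (5.5,3).
By the shoelace formula its area is 1.25.

1.25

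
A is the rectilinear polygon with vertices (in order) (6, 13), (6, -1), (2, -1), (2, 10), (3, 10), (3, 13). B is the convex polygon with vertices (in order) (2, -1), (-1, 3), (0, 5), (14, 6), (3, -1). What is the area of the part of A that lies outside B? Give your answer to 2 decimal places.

|A| = 53, |A∩B| = 22.2792.
|A ∖ B| = |A| − |A∩B| = 53 − 22.2792 = 30.72.

30.72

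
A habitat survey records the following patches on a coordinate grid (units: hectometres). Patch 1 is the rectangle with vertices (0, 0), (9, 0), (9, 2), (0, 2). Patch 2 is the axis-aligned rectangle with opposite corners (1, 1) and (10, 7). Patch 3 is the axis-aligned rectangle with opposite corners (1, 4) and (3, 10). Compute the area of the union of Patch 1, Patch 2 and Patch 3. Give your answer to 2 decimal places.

70.00

By inclusion–exclusion:
Individual areas: |Patch 1| = 18, |Patch 2| = 54, |Patch 3| = 12.
|Patch 1∩Patch 2|: x∈[1,9], y∈[1,2] → 8·1 = 8.
|Patch 1∩Patch 3| = 0 (no overlap).
|Patch 2∩Patch 3|: x∈[1,3], y∈[4,7] → 2·3 = 6.
|Patch 1∩Patch 2∩Patch 3| = 0.
|Patch 1 ∪ Patch 2 ∪ Patch 3| = 84 − 14 + 0 = 70.00.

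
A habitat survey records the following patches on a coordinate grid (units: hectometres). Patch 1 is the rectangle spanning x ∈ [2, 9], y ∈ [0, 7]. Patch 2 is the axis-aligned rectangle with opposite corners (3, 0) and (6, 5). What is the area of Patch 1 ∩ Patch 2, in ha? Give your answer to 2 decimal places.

|Patch 1∩Patch 2|: x∈[3,6], y∈[0,5] → 3·5 = 15.

15.00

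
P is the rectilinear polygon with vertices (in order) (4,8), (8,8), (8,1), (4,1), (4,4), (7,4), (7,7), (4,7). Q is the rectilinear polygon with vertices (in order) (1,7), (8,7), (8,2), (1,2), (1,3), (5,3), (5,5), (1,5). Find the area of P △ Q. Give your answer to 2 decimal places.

26.00

|P| = 19, |Q| = 27, |P∩Q| = 10.
|P △ Q| = |P| + |Q| − 2·|P∩Q| = 19 + 27 − 20 = 26.00.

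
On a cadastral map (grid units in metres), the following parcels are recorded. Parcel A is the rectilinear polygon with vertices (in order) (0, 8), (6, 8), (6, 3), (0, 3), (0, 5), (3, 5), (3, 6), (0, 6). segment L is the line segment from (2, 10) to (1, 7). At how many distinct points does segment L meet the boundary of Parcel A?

The segment meets the boundary at (1.333,8).

1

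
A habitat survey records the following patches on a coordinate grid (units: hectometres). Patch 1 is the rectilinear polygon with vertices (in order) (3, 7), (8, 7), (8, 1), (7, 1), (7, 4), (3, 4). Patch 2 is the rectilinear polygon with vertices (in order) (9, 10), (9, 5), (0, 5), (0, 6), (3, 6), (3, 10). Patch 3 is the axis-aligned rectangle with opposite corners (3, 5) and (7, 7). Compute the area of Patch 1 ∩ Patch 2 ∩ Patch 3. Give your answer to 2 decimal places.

The intersection is the polygon with vertices (3,5), (3,6), (3,7), (7,7), (7,5).
By the shoelace formula its area is 8.00.

8.00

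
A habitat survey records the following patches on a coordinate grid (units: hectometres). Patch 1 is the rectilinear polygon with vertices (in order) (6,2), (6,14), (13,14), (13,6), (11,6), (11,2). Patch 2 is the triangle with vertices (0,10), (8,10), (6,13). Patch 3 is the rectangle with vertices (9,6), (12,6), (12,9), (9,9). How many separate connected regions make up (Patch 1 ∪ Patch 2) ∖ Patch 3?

(Patch 1 ∪ Patch 2) ∖ Patch 3 is a single connected region.

1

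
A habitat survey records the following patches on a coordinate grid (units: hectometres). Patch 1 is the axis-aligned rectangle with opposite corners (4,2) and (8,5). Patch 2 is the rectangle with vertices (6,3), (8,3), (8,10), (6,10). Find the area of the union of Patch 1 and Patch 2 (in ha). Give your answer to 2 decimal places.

By inclusion–exclusion:
Individual areas: |Patch 1| = 12, |Patch 2| = 14.
|Patch 1∩Patch 2|: x∈[6,8], y∈[3,5] → 2·2 = 4.
|Patch 1 ∪ Patch 2| = 26 − 4 = 22.00.

22.00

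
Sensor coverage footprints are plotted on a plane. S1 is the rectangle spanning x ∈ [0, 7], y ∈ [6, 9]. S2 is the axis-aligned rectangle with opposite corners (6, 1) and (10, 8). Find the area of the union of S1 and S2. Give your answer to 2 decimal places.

47.00

By inclusion–exclusion:
Individual areas: |S1| = 21, |S2| = 28.
|S1∩S2|: x∈[6,7], y∈[6,8] → 1·2 = 2.
|S1 ∪ S2| = 49 − 2 = 47.00.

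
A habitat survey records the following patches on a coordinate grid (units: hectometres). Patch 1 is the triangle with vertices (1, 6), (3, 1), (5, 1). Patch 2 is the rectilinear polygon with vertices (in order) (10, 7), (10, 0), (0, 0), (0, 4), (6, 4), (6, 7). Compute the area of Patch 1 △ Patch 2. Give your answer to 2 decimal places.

|Patch 1| = 5, |Patch 2| = 52, |Patch 1∩Patch 2| = 4.2.
|Patch 1 △ Patch 2| = |Patch 1| + |Patch 2| − 2·|Patch 1∩Patch 2| = 5 + 52 − 8.4 = 48.60.

48.60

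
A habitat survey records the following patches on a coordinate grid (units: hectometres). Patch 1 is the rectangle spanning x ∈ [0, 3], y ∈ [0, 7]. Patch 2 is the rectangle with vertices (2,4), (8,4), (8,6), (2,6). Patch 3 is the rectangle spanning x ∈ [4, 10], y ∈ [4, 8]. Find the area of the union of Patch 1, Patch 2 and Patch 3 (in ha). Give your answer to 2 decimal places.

By inclusion–exclusion:
Individual areas: |Patch 1| = 21, |Patch 2| = 12, |Patch 3| = 24.
|Patch 1∩Patch 2|: x∈[2,3], y∈[4,6] → 1·2 = 2.
|Patch 1∩Patch 3| = 0 (no overlap).
|Patch 2∩Patch 3|: x∈[4,8], y∈[4,6] → 4·2 = 8.
|Patch 1∩Patch 2∩Patch 3| = 0.
|Patch 1 ∪ Patch 2 ∪ Patch 3| = 57 − 10 + 0 = 47.00.

47.00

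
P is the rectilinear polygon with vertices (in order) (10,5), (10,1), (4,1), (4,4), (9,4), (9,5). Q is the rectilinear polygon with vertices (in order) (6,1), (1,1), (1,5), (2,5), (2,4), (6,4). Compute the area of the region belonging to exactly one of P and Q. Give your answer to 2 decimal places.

|P| = 19, |Q| = 16, |P∩Q| = 6.
|P △ Q| = |P| + |Q| − 2·|P∩Q| = 19 + 16 − 12 = 23.00.

23.00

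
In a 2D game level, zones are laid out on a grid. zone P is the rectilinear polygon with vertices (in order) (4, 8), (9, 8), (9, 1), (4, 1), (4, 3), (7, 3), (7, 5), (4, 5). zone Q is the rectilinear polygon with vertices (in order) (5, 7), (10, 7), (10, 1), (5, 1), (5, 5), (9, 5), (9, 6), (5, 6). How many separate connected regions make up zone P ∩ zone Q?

zone P ∩ zone Q splits into 2 disjoint pieces (area 4, area 12).

2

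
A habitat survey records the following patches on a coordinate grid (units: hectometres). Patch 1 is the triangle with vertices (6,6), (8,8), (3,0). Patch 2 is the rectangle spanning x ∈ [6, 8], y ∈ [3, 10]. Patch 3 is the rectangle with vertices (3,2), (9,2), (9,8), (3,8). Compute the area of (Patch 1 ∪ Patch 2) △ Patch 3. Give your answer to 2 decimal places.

|Patch 1 ∪ Patch 2| = 15.8.
|(Patch 1 ∪ Patch 2) ∩ Patch 3| = 11.55.
|(Patch 1 ∪ Patch 2) △ Patch 3| = 15.8 + 36 − 23.1 = 28.70.

28.70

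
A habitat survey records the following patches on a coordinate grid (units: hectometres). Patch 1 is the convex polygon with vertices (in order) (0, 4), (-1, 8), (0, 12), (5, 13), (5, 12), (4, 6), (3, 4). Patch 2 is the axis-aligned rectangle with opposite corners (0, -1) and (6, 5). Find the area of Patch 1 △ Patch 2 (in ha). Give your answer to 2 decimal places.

|Patch 1| = 40.5, |Patch 2| = 36, |Patch 1∩Patch 2| = 3.25.
|Patch 1 △ Patch 2| = |Patch 1| + |Patch 2| − 2·|Patch 1∩Patch 2| = 40.5 + 36 − 6.5 = 70.00.

70.00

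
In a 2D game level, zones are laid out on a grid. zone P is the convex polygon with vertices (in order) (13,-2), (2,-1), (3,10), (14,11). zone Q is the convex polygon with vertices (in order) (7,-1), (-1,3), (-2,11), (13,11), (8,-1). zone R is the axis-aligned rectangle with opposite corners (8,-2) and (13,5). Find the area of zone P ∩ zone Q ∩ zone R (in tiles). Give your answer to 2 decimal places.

The intersection is the polygon with vertices (8,-1), (8,5), (10.5,5).
By the shoelace formula its area is 7.50.

7.50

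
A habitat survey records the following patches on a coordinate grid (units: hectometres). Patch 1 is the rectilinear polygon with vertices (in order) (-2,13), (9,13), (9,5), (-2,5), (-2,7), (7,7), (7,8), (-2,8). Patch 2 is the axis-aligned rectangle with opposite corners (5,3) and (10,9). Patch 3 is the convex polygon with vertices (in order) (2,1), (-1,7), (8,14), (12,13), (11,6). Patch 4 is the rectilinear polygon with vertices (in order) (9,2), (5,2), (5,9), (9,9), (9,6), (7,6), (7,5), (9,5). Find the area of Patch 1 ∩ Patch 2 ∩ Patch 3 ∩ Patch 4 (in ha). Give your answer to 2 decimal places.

12.00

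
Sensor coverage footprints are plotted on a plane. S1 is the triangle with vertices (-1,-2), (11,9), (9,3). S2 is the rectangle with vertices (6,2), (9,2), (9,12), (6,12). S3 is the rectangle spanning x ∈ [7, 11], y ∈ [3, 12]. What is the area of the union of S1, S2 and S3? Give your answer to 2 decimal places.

58.46

By inclusion–exclusion:
Individual areas: |S1| = 25, |S2| = 30, |S3| = 36.
|S1∩S2| = 10.375.
|S1∩S3| = 10.6667.
|S2∩S3|: x∈[7,9], y∈[3,12] → 2·9 = 18.
|S1∩S2∩S3| = 6.5.
|S1 ∪ S2 ∪ S3| = 91 − 39.0417 + 6.5 = 58.46.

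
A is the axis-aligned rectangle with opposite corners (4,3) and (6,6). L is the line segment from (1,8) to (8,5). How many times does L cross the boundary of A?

The segment meets the boundary at (6,5.857), (5.667,6).

2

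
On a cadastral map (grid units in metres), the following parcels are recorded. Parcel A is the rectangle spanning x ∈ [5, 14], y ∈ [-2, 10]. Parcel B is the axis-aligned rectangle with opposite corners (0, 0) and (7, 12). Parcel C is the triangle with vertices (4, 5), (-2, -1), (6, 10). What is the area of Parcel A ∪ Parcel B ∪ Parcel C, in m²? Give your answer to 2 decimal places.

172.75

By inclusion–exclusion:
Individual areas: |Parcel A| = 108, |Parcel B| = 84, |Parcel C| = 9.
|Parcel A∩Parcel B|: x∈[5,7], y∈[0,10] → 2·10 = 20.
|Parcel A∩Parcel C| = 0.5625.
|Parcel B∩Parcel C| = 8.25.
|Parcel A∩Parcel B∩Parcel C| = 0.5625.
|Parcel A ∪ Parcel B ∪ Parcel C| = 201 − 28.8125 + 0.5625 = 172.75.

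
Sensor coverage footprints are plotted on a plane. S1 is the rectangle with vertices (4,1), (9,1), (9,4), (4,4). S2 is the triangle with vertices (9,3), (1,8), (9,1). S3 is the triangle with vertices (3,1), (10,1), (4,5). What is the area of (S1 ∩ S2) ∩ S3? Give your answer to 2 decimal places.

The region (S1 ∩ S2) ∩ S3 is the polygon with vertices (5.8,3.8), (9,1.667), (9,1).
By the shoelace formula its area is 1.07.

1.07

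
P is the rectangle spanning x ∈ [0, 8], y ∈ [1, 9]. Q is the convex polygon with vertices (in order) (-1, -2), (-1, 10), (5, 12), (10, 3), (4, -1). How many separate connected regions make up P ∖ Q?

P ∖ Q splits into 2 disjoint pieces (area 0.3333, area 1.6).

2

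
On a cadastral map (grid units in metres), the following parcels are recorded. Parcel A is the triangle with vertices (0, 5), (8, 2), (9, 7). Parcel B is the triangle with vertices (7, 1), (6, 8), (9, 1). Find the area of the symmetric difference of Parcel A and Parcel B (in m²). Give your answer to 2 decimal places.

19.95

|Parcel A| = 21.5, |Parcel B| = 7, |Parcel A∩Parcel B| = 4.2732.
|Parcel A △ Parcel B| = |Parcel A| + |Parcel B| − 2·|Parcel A∩Parcel B| = 21.5 + 7 − 8.5464 = 19.95.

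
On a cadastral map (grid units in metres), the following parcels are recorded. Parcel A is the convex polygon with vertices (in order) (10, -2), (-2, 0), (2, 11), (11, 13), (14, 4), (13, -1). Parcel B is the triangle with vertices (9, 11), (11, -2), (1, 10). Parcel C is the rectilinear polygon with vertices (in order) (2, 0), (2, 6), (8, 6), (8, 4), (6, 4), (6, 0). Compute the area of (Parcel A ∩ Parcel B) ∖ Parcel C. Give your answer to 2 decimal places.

|Parcel A ∩ Parcel B| = 52.7762.
|(Parcel A ∩ Parcel B) ∩ Parcel C| = 5.6667.
|(Parcel A ∩ Parcel B) ∖ Parcel C| = 52.7762 − 5.6667 = 47.11.

47.11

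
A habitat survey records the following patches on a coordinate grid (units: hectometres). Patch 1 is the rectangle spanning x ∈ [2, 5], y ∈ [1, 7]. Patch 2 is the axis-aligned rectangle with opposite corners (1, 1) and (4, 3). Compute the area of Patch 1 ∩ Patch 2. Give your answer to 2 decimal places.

4.00

|Patch 1∩Patch 2|: x∈[2,4], y∈[1,3] → 2·2 = 4.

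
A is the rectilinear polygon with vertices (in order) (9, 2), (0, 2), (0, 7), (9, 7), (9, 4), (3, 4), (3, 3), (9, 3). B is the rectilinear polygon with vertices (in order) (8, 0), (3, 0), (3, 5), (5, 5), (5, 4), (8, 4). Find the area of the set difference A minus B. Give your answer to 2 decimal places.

|A| = 39, |A∩B| = 7.
|A ∖ B| = |A| − |A∩B| = 39 − 7 = 32.00.

32.00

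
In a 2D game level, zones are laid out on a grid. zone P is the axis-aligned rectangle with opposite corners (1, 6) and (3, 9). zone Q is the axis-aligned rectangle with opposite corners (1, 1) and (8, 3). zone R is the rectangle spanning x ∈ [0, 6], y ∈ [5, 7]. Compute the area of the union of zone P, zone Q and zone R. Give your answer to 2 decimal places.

By inclusion–exclusion:
Individual areas: |zone P| = 6, |zone Q| = 14, |zone R| = 12.
|zone P∩zone Q| = 0 (no overlap).
|zone P∩zone R|: x∈[1,3], y∈[6,7] → 2·1 = 2.
|zone Q∩zone R| = 0 (no overlap).
|zone P∩zone Q∩zone R| = 0.
|zone P ∪ zone Q ∪ zone R| = 32 − 2 + 0 = 30.00.

30.00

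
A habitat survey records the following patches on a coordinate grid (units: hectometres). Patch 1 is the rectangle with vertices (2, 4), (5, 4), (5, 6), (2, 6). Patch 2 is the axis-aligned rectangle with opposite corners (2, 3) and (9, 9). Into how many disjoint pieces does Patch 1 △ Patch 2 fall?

1

Patch 1 △ Patch 2 is a single connected region.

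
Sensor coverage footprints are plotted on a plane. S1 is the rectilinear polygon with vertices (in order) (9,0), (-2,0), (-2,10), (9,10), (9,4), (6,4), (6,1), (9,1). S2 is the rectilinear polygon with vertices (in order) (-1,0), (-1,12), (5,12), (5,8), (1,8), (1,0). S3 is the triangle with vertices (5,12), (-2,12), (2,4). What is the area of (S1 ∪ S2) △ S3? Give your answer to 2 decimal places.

87.00

|S1 ∪ S2| = 113.
|(S1 ∪ S2) ∩ S3| = 27.
|(S1 ∪ S2) △ S3| = 113 + 28 − 54 = 87.00.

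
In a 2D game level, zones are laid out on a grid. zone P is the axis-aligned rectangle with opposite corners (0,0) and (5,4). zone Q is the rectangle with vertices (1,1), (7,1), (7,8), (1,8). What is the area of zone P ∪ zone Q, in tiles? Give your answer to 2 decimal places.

By inclusion–exclusion:
Individual areas: |zone P| = 20, |zone Q| = 42.
|zone P∩zone Q|: x∈[1,5], y∈[1,4] → 4·3 = 12.
|zone P ∪ zone Q| = 62 − 12 = 50.00.

50.00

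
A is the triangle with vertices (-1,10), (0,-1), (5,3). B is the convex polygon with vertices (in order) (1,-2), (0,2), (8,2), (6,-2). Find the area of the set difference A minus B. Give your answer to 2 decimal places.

|A| = 29.5, |A∩B| = 4.6875.
|A ∖ B| = |A| − |A∩B| = 29.5 − 4.6875 = 24.81.

24.81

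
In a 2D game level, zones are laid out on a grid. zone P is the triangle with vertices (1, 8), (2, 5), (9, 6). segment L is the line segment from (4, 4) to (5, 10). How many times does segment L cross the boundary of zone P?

2

The segment meets the boundary at (4.52,7.12), (4.22,5.317).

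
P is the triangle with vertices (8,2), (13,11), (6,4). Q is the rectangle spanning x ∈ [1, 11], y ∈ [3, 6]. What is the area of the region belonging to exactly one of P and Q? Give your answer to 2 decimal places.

28.67

|P| = 14, |Q| = 30, |P∩Q| = 7.6667.
|P △ Q| = |P| + |Q| − 2·|P∩Q| = 14 + 30 − 15.3333 = 28.67.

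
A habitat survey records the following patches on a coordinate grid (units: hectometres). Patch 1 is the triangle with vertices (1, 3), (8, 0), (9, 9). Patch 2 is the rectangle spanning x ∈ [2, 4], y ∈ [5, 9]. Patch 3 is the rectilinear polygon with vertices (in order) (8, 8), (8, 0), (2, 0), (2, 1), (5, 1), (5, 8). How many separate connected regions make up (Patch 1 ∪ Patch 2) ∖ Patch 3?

(Patch 1 ∪ Patch 2) ∖ Patch 3 splits into 2 disjoint pieces (area 4.1667, area 17.3869).

2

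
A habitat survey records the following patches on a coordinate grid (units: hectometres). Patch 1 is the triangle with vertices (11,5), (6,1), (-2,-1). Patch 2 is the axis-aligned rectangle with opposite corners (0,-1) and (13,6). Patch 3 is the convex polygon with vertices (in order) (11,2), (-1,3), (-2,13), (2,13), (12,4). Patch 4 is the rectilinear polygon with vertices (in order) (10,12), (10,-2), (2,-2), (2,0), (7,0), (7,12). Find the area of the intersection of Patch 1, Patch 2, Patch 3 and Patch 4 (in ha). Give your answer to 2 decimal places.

2.38

The intersection is the polygon with vertices (7.604,2.283), (7,2.333), (7,3.154), (10,4.538), (10,4.2).
By the shoelace formula its area is 2.38.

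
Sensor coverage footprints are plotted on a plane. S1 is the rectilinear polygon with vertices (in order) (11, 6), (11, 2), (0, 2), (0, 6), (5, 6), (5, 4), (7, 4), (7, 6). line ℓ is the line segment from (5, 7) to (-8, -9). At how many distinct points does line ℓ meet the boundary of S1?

2

The segment meets the boundary at (0.938,2), (4.188,6).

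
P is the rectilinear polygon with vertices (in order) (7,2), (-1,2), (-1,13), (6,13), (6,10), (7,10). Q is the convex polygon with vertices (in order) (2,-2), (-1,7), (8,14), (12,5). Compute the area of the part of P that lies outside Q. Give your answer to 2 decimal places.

|P| = 85, |P∩Q| = 57.8889.
|P ∖ Q| = |P| − |P∩Q| = 85 − 57.8889 = 27.11.

27.11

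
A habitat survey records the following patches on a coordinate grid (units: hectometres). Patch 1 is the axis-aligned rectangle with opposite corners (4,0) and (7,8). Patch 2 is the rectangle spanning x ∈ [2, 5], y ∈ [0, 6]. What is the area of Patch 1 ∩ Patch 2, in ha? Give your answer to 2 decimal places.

6.00

|Patch 1∩Patch 2|: x∈[4,5], y∈[0,6] → 1·6 = 6.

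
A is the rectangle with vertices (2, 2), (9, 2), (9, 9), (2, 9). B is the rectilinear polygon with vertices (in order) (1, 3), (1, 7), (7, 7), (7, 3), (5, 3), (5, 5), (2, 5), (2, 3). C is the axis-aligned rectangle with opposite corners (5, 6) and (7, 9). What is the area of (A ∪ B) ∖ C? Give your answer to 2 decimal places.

47.00

|A ∪ B| = 53.
|(A ∪ B) ∩ C| = 6.
|(A ∪ B) ∖ C| = 53 − 6 = 47.00.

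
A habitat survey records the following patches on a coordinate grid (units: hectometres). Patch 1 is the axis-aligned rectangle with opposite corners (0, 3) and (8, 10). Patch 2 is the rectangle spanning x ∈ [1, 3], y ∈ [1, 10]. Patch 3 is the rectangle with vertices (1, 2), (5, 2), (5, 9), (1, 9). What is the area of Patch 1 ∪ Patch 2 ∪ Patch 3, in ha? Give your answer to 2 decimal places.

62.00

By inclusion–exclusion:
Individual areas: |Patch 1| = 56, |Patch 2| = 18, |Patch 3| = 28.
|Patch 1∩Patch 2|: x∈[1,3], y∈[3,10] → 2·7 = 14.
|Patch 1∩Patch 3|: x∈[1,5], y∈[3,9] → 4·6 = 24.
|Patch 2∩Patch 3|: x∈[1,3], y∈[2,9] → 2·7 = 14.
|Patch 1∩Patch 2∩Patch 3| = 12.
|Patch 1 ∪ Patch 2 ∪ Patch 3| = 102 − 52 + 12 = 62.00.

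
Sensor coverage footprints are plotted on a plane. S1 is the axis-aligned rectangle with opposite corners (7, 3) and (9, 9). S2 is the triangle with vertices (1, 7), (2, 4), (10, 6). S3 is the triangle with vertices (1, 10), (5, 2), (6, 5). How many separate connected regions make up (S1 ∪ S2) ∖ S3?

2

(S1 ∪ S2) ∖ S3 splits into 2 disjoint pieces (area 14.6181, area 4.6732).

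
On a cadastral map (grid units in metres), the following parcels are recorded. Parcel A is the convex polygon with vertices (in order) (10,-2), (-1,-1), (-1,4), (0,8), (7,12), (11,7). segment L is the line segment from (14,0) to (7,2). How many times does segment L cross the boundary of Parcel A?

1

The segment meets the boundary at (10.338,1.046).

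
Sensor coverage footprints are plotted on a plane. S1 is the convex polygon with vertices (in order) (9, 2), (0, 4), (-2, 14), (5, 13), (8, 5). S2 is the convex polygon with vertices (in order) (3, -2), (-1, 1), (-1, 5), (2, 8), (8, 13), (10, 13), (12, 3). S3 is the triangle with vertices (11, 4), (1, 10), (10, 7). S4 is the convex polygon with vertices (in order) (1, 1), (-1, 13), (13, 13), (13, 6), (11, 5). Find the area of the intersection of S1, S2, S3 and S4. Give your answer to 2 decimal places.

4.52

The intersection is the polygon with vertices (6.857,8.048), (7.613,6.032), (2.977,8.814), (3.429,9.191).
By the shoelace formula its area is 4.52.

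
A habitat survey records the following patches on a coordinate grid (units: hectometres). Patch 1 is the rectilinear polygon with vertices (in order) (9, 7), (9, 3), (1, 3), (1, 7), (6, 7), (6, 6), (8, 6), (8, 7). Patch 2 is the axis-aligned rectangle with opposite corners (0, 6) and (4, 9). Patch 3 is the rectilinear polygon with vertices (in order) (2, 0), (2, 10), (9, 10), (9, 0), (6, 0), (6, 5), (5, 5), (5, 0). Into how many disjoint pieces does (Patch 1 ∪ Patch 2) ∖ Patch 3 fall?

2

(Patch 1 ∪ Patch 2) ∖ Patch 3 splits into 2 disjoint pieces (area 2, area 9).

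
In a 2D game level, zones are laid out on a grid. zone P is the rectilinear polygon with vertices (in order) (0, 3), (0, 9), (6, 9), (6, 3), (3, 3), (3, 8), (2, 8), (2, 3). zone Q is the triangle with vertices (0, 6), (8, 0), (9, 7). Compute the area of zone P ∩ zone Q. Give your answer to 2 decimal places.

11.85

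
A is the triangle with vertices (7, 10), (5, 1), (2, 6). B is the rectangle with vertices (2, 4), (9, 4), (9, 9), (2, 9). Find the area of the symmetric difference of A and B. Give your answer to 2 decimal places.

|A| = 18.5, |B| = 35, |A∩B| = 14.2861.
|A △ B| = |A| + |B| − 2·|A∩B| = 18.5 + 35 − 28.5722 = 24.93.

24.93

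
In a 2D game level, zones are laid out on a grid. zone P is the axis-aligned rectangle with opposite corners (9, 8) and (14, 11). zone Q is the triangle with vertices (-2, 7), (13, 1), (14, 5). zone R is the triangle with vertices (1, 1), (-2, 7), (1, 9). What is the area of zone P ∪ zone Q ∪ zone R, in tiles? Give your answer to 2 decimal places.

By inclusion–exclusion:
Individual areas: |zone P| = 15, |zone Q| = 33, |zone R| = 12.
|zone P∩zone Q| = 0.
|zone P∩zone R| = 0.
|zone Q∩zone R| = 1.2375.
|zone P∩zone Q∩zone R| = 0.
|zone P ∪ zone Q ∪ zone R| = 60 − 1.2375 + 0 = 58.76.

58.76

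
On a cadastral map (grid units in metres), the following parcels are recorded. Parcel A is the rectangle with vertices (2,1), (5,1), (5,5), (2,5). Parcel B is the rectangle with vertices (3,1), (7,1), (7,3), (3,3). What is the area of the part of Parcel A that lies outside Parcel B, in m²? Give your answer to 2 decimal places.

8.00

|Parcel A∩Parcel B|: x∈[3,5], y∈[1,3] → 2·2 = 4.
|Parcel A| = 12.
|Parcel A ∖ Parcel B| = |Parcel A| − |Parcel A∩Parcel B| = 12 − 4 = 8.00.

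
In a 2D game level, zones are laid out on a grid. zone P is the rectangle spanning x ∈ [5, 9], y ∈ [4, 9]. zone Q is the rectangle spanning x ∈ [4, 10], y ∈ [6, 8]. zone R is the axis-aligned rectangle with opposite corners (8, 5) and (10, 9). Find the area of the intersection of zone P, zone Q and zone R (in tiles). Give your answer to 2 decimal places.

The intersection is the polygon with vertices (8,6), (8,8), (9,8), (9,6).
By the shoelace formula its area is 2.00.

2.00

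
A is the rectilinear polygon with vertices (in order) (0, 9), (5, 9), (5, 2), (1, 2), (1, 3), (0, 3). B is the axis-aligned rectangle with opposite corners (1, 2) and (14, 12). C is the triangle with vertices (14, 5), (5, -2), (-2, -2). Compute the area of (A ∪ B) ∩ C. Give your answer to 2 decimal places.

4.50

The region (A ∪ B) ∩ C is the polygon with vertices (7.143,2), (14,5), (10.143,2).
By the shoelace formula its area is 4.50.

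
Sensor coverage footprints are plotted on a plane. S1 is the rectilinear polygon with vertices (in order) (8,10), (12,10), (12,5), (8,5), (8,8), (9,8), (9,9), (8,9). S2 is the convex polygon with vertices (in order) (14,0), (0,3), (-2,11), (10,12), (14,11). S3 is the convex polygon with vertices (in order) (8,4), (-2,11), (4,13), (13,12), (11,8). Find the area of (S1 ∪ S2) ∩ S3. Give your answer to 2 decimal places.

The region (S1 ∪ S2) ∩ S3 is the polygon with vertices (10,12), (12.667,11.333), (11,8), (8,4), (-2,11).
By the shoelace formula its area is 60.00.

60.00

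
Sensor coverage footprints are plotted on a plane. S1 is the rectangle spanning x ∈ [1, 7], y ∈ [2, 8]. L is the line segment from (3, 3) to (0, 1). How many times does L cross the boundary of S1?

The segment meets the boundary at (1.5,2).

1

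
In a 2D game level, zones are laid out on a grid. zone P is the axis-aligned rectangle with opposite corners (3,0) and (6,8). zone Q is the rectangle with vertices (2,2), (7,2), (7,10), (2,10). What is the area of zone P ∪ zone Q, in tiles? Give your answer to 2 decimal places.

By inclusion–exclusion:
Individual areas: |zone P| = 24, |zone Q| = 40.
|zone P∩zone Q|: x∈[3,6], y∈[2,8] → 3·6 = 18.
|zone P ∪ zone Q| = 64 − 18 = 46.00.

46.00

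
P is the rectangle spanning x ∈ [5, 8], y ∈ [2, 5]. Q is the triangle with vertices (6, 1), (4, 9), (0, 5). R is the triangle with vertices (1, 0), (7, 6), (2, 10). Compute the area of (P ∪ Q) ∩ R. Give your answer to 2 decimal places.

15.09

The region (P ∪ Q) ∩ R is the polygon with vertices (1.406,4.062), (1.667,6.667), (3.667,8.667), (4.188,8.25), (5,5), (6,5), (3.6,2.6).
By the shoelace formula its area is 15.09.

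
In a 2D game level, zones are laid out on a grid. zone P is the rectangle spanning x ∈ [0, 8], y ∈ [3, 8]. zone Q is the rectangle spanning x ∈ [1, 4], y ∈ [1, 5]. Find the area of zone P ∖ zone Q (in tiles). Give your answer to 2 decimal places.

|zone P∩zone Q|: x∈[1,4], y∈[3,5] → 3·2 = 6.
|zone P| = 40.
|zone P ∖ zone Q| = |zone P| − |zone P∩zone Q| = 40 − 6 = 34.00.

34.00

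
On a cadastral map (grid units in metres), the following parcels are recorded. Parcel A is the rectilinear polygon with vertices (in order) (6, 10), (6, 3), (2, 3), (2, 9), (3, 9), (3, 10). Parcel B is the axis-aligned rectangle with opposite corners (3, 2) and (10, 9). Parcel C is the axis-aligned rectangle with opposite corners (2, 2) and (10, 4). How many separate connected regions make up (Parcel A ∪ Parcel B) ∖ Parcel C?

(Parcel A ∪ Parcel B) ∖ Parcel C is a single connected region.

1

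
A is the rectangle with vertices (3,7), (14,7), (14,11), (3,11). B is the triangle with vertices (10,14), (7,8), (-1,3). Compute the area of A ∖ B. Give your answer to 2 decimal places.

|A| = 44, |A∩B| = 9.45.
|A ∖ B| = |A| − |A∩B| = 44 − 9.45 = 34.55.

34.55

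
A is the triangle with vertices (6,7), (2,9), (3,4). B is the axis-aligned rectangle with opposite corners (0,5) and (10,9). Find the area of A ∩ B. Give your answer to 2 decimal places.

8.40

The intersection is the polygon with vertices (6,7), (4,5), (2.8,5), (2,9).
By the shoelace formula its area is 8.40.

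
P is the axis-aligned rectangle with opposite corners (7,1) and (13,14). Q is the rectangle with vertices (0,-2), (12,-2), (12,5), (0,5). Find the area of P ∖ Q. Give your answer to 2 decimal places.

58.00

|P∩Q|: x∈[7,12], y∈[1,5] → 5·4 = 20.
|P| = 78.
|P ∖ Q| = |P| − |P∩Q| = 78 − 20 = 58.00.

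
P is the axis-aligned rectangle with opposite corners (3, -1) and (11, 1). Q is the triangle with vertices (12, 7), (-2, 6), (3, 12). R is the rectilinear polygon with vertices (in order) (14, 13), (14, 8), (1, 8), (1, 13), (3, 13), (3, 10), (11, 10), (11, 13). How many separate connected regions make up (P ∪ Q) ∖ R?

(P ∪ Q) ∖ R splits into 3 disjoint pieces (area 16, area 19.5, area 3.6).

3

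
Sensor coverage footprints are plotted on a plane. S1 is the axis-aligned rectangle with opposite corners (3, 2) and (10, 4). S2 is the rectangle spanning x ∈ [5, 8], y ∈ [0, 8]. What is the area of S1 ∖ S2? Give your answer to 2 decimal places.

|S1∩S2|: x∈[5,8], y∈[2,4] → 3·2 = 6.
|S1| = 14.
|S1 ∖ S2| = |S1| − |S1∩S2| = 14 − 6 = 8.00.

8.00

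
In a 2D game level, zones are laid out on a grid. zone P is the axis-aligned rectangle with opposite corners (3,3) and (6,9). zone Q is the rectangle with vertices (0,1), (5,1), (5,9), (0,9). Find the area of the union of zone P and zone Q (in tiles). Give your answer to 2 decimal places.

By inclusion–exclusion:
Individual areas: |zone P| = 18, |zone Q| = 40.
|zone P∩zone Q|: x∈[3,5], y∈[3,9] → 2·6 = 12.
|zone P ∪ zone Q| = 58 − 12 = 46.00.

46.00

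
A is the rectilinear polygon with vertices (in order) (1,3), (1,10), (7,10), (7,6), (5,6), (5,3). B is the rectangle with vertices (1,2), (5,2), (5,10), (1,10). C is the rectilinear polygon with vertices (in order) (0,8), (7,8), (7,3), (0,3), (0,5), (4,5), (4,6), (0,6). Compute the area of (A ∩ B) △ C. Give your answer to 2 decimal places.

25.00

|A ∩ B| = 28.
|(A ∩ B) ∩ C| = 17.
|(A ∩ B) △ C| = 28 + 31 − 34 = 25.00.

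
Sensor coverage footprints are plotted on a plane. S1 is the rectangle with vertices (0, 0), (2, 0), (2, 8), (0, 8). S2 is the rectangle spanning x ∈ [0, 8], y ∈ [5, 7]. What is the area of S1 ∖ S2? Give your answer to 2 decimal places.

|S1∩S2|: x∈[0,2], y∈[5,7] → 2·2 = 4.
|S1| = 16.
|S1 ∖ S2| = |S1| − |S1∩S2| = 16 − 4 = 12.00.

12.00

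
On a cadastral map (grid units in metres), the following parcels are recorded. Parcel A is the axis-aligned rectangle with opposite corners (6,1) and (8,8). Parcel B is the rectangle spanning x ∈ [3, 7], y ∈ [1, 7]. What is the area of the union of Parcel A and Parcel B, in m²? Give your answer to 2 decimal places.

32.00

By inclusion–exclusion:
Individual areas: |Parcel A| = 14, |Parcel B| = 24.
|Parcel A∩Parcel B|: x∈[6,7], y∈[1,7] → 1·6 = 6.
|Parcel A ∪ Parcel B| = 38 − 6 = 32.00.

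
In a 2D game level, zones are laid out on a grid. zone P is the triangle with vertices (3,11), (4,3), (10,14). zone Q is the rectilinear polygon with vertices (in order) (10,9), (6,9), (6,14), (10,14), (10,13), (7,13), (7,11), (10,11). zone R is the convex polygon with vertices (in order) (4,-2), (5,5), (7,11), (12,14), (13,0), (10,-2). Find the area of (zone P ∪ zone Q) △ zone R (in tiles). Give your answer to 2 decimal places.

|zone P ∪ zone Q| = 37.4697.
|(zone P ∪ zone Q) ∩ zone R| = 9.5668.
|(zone P ∪ zone Q) △ zone R| = 37.4697 + 102 − 19.1335 = 120.34.

120.34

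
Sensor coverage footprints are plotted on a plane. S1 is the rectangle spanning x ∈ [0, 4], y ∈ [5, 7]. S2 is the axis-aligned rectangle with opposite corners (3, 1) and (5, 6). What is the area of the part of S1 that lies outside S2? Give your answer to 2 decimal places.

7.00

|S1∩S2|: x∈[3,4], y∈[5,6] → 1·1 = 1.
|S1| = 8.
|S1 ∖ S2| = |S1| − |S1∩S2| = 8 − 1 = 7.00.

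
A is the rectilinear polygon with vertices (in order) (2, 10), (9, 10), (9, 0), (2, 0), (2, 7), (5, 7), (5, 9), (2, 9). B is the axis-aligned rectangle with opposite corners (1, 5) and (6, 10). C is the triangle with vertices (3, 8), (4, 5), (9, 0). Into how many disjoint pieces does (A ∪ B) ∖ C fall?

(A ∪ B) ∖ C is a single connected region.

1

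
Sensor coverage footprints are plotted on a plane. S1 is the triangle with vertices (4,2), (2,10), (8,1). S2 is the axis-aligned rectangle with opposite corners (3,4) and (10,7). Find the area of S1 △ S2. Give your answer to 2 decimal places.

25.00

|S1| = 15, |S2| = 21, |S1∩S2| = 5.5.
|S1 △ S2| = |S1| + |S2| − 2·|S1∩S2| = 15 + 21 − 11 = 25.00.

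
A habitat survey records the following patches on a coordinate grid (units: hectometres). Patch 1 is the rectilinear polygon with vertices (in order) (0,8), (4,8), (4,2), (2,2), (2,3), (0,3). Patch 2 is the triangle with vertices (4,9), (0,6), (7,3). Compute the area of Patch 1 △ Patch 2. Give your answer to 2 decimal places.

20.98

|Patch 1| = 22, |Patch 2| = 16.5, |Patch 1∩Patch 2| = 8.7619.
|Patch 1 △ Patch 2| = |Patch 1| + |Patch 2| − 2·|Patch 1∩Patch 2| = 22 + 16.5 − 17.5238 = 20.98.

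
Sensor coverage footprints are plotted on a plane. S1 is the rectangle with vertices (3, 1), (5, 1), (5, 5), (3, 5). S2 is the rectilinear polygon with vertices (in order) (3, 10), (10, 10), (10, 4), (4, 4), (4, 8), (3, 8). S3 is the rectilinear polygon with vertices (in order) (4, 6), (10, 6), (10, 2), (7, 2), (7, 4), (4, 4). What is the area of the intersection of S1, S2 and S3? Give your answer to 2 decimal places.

The intersection is the polygon with vertices (5,4), (4,4), (4,5), (5,5).
By the shoelace formula its area is 1.00.

1.00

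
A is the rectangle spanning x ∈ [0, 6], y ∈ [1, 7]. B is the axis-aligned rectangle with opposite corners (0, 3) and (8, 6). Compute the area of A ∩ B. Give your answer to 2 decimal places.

18.00

|A∩B|: x∈[0,6], y∈[3,6] → 6·3 = 18.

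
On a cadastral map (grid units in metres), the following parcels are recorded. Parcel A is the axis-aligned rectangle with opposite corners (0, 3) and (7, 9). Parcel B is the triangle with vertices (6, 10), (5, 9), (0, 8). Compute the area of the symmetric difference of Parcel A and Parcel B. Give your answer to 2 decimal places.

42.00

|Parcel A| = 42, |Parcel B| = 2, |Parcel A∩Parcel B| = 1.
|Parcel A △ Parcel B| = |Parcel A| + |Parcel B| − 2·|Parcel A∩Parcel B| = 42 + 2 − 2 = 42.00.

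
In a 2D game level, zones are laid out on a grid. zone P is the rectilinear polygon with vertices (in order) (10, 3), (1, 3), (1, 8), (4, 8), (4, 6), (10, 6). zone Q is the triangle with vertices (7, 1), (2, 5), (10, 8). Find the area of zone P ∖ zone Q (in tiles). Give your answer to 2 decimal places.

|zone P| = 33, |zone P∩zone Q| = 15.6667.
|zone P ∖ zone Q| = |zone P| − |zone P∩zone Q| = 33 − 15.6667 = 17.33.

17.33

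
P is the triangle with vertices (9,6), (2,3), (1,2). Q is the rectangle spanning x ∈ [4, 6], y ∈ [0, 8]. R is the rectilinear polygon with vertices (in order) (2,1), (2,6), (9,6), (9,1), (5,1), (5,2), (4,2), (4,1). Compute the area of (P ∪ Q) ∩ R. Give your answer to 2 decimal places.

|P ∪ Q| = 17.4286.
|(P ∪ Q) ∩ R| = 10.18.

10.18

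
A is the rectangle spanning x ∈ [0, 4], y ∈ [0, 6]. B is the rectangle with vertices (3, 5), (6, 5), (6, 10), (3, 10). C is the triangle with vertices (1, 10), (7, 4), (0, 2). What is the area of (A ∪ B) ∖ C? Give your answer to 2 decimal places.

|A ∪ B| = 38.
|(A ∪ B) ∩ C| = 16.2143.
|(A ∪ B) ∖ C| = 38 − 16.2143 = 21.79.

21.79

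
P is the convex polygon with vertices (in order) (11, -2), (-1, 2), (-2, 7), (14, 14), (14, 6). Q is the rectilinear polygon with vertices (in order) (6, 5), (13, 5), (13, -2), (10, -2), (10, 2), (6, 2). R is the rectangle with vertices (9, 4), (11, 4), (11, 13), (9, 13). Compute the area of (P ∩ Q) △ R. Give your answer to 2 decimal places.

|P ∩ Q| = 27.5.
|(P ∩ Q) ∩ R| = 2.
|(P ∩ Q) △ R| = 27.5 + 18 − 4 = 41.50.

41.50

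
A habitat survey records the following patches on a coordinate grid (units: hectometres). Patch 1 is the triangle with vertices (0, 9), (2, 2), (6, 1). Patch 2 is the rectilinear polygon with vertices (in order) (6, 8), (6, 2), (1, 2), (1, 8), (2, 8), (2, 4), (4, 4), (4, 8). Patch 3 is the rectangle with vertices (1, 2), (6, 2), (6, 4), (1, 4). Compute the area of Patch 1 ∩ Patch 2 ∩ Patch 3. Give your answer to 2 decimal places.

The intersection is the polygon with vertices (3.75,4), (5.25,2), (2,2), (1.429,4), (2,4).
By the shoelace formula its area is 5.57.

5.57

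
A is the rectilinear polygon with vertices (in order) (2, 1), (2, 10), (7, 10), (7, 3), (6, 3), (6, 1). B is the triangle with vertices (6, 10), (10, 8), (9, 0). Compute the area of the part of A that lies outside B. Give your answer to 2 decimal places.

|A| = 43, |A∩B| = 1.4167.
|A ∖ B| = |A| − |A∩B| = 43 − 1.4167 = 41.58.

41.58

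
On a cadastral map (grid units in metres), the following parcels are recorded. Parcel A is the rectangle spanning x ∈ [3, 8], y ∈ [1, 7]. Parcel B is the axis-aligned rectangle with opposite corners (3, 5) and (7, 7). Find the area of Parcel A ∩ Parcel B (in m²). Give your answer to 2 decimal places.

|Parcel A∩Parcel B|: x∈[3,7], y∈[5,7] → 4·2 = 8.

8.00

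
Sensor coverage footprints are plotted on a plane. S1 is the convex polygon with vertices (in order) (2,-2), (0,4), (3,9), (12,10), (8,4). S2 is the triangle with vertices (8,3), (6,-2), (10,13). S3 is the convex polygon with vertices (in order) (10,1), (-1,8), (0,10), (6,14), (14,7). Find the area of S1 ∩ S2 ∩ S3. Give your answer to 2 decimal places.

2.40

The intersection is the polygon with vertices (8.286,4.429), (8,4), (7.455,3.454), (9.114,9.679), (9.341,9.704).
By the shoelace formula its area is 2.40.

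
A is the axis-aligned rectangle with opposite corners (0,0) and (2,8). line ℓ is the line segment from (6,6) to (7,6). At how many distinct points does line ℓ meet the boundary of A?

The segment lies entirely outside A and never meets its boundary.

0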